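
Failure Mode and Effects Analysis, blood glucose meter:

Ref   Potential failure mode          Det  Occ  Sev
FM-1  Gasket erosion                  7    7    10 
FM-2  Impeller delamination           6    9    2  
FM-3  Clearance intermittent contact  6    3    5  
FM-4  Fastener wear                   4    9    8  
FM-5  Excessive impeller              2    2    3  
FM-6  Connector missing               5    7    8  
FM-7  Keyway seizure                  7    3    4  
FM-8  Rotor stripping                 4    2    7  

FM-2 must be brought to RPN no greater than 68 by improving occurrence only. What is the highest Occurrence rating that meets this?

FM-2: S=2, O=9, D=6 → current RPN = 108.
Fixed product = 12. Need 12 × O ≤ 68, so O ≤ 68/12 = 5.67.
Maximum integer Occurrence rating = 5 (gives RPN 60; O=6 would give 72 > 68).

5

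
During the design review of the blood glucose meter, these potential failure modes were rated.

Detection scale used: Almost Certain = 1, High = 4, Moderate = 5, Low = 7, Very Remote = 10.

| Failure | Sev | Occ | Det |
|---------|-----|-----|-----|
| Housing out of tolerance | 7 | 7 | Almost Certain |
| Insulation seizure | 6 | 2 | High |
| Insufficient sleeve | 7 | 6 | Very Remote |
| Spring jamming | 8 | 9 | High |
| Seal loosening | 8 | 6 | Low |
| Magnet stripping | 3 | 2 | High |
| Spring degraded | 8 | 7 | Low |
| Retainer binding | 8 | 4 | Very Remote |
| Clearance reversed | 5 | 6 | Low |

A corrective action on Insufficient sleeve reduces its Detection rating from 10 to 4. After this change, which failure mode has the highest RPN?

Spring degraded

RPN = Severity × Occurrence × Detection:
  Housing out of tolerance: 7 × 7 × 1 = 49
  Insulation seizure: 6 × 2 × 4 = 48
  Insufficient sleeve: 7 × 6 × 10 = 420
  Spring jamming: 8 × 9 × 4 = 288
  Seal loosening: 8 × 6 × 7 = 336
  Magnet stripping: 3 × 2 × 4 = 24
  Spring degraded: 8 × 7 × 7 = 392
  Retainer binding: 8 × 4 × 10 = 320
  Clearance reversed: 5 × 6 × 7 = 210
After action: Insufficient sleeve → 7 × 6 × 4 = 168.
Revised RPNs: Spring degraded=392, Seal loosening=336, Retainer binding=320, Spring jamming=288, Clearance reversed=210, Insufficient sleeve=168, Housing out of tolerance=49, Insulation seizure=48, Magnet stripping=24.
Highest is now Spring degraded (392).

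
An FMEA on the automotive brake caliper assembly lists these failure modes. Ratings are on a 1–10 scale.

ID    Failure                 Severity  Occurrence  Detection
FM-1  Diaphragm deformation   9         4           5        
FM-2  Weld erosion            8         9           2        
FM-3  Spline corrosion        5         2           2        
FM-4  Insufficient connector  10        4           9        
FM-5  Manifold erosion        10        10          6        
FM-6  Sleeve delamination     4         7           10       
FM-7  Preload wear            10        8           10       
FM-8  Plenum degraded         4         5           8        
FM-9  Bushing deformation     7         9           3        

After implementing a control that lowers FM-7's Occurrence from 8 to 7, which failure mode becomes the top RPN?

FM-7

RPN = Severity × Occurrence × Detection:
  FM-1: 9 × 4 × 5 = 180
  FM-2: 8 × 9 × 2 = 144
  FM-3: 5 × 2 × 2 = 20
  FM-4: 10 × 4 × 9 = 360
  FM-5: 10 × 10 × 6 = 600
  FM-6: 4 × 7 × 10 = 280
  FM-7: 10 × 8 × 10 = 800
  FM-8: 4 × 5 × 8 = 160
  FM-9: 7 × 9 × 3 = 189
After action: FM-7 → 10 × 7 × 10 = 700.
Revised RPNs: FM-7=700, FM-5=600, FM-4=360, FM-6=280, FM-9=189, FM-1=180, FM-8=160, FM-2=144, FM-3=20.
Highest is now FM-7 (700).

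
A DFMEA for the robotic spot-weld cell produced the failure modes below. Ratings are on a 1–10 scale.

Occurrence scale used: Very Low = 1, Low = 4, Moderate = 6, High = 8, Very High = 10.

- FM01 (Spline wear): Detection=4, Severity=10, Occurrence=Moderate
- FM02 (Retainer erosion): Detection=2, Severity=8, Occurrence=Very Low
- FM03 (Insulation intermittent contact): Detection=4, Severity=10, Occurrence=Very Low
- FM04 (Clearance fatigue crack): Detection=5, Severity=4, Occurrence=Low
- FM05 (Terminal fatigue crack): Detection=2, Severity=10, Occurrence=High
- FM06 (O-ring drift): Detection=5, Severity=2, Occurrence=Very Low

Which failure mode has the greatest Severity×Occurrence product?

FM05

Criticality = Severity × Occurrence:
  FM01: 10 × 6 = 60
  FM02: 8 × 1 = 8
  FM03: 10 × 1 = 10
  FM04: 4 × 4 = 16
  FM05: 10 × 8 = 80
  FM06: 2 × 1 = 2
Highest criticality is 80 → FM05.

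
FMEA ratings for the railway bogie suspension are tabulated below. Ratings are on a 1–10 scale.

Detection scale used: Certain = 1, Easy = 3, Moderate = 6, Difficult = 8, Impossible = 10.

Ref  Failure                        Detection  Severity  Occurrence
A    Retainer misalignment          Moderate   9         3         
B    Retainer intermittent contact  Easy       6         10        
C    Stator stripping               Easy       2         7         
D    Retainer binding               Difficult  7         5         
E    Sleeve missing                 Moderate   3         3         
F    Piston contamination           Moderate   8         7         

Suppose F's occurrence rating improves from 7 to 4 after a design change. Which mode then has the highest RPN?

RPN = Severity × Occurrence × Detection:
  A: 9 × 3 × 6 = 162
  B: 6 × 10 × 3 = 180
  C: 2 × 7 × 3 = 42
  D: 7 × 5 × 8 = 280
  E: 3 × 3 × 6 = 54
  F: 8 × 7 × 6 = 336
After action: F → 8 × 4 × 6 = 192.
Revised RPNs: D=280, F=192, B=180, A=162, E=54, C=42.
Highest is now D (280).

D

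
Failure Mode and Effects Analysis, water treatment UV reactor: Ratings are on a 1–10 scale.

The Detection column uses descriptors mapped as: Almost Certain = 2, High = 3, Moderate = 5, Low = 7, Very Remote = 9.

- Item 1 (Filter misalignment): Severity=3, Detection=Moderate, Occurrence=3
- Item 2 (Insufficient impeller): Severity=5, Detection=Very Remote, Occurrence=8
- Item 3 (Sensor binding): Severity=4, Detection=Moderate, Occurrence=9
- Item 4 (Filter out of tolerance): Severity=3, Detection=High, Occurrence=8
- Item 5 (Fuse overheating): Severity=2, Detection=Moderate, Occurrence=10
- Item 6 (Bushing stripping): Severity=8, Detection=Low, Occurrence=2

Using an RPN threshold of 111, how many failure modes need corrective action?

3

RPN = Severity × Occurrence × Detection:
  Item 1: 3 × 3 × 5 = 45
  Item 2: 5 × 8 × 9 = 360
  Item 3: 4 × 9 × 5 = 180
  Item 4: 3 × 8 × 3 = 72
  Item 5: 2 × 10 × 5 = 100
  Item 6: 8 × 2 × 7 = 112
Modes with RPN ≥ 111: Item 2 (360), Item 3 (180), Item 6 (112) → 3.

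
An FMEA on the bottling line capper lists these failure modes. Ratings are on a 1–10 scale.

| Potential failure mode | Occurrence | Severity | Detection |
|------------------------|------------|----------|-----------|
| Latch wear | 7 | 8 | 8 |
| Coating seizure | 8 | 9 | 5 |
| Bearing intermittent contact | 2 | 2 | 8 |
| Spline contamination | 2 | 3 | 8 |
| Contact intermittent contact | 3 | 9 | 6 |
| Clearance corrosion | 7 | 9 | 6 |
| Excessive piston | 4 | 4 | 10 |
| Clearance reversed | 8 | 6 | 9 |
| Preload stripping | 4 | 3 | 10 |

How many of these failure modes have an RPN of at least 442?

RPN = Severity × Occurrence × Detection:
  Latch wear: 8 × 7 × 8 = 448
  Coating seizure: 9 × 8 × 5 = 360
  Bearing intermittent contact: 2 × 2 × 8 = 32
  Spline contamination: 3 × 2 × 8 = 48
  Contact intermittent contact: 9 × 3 × 6 = 162
  Clearance corrosion: 9 × 7 × 6 = 378
  Excessive piston: 4 × 4 × 10 = 160
  Clearance reversed: 6 × 8 × 9 = 432
  Preload stripping: 3 × 4 × 10 = 120
Modes with RPN ≥ 442: Latch wear (448) → 1.

1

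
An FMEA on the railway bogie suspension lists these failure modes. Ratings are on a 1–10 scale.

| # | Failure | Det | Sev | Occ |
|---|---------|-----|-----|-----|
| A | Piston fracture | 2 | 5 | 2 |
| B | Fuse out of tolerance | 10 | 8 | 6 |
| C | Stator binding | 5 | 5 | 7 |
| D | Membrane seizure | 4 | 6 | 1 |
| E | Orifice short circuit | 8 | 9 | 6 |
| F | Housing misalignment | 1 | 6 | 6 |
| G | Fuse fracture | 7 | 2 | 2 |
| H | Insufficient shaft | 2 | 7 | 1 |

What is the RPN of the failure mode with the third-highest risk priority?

175

RPN = Severity × Occurrence × Detection:
  A: 5 × 2 × 2 = 20
  B: 8 × 6 × 10 = 480
  C: 5 × 7 × 5 = 175
  D: 6 × 1 × 4 = 24
  E: 9 × 6 × 8 = 432
  F: 6 × 6 × 1 = 36
  G: 2 × 2 × 7 = 28
  H: 7 × 1 × 2 = 14
Sorted descending: 480, 432, 175, 36, 28, 24, 20, 14.
The third-highest RPN is 175 (C).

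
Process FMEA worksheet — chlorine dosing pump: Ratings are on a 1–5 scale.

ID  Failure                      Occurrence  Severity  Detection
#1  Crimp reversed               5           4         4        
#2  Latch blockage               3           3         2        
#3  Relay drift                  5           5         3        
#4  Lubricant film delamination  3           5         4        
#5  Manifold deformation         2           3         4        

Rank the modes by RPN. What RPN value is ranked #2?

RPN = Severity × Occurrence × Detection:
  #1: 4 × 5 × 4 = 80
  #2: 3 × 3 × 2 = 18
  #3: 5 × 5 × 3 = 75
  #4: 5 × 3 × 4 = 60
  #5: 3 × 2 × 4 = 24
Sorted descending: 80, 75, 60, 24, 18.
The second-highest RPN is 75 (#3).

75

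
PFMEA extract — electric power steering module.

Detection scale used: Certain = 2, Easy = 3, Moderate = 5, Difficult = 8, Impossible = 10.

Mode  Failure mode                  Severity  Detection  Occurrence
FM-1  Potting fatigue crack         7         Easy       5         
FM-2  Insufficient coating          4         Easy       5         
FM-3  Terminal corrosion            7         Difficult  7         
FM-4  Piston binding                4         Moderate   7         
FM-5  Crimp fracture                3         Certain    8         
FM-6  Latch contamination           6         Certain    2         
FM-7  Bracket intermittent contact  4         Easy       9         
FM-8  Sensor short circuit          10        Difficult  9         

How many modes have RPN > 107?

RPN = Severity × Occurrence × Detection:
  FM-1: 7 × 5 × 3 = 105
  FM-2: 4 × 5 × 3 = 60
  FM-3: 7 × 7 × 8 = 392
  FM-4: 4 × 7 × 5 = 140
  FM-5: 3 × 8 × 2 = 48
  FM-6: 6 × 2 × 2 = 24
  FM-7: 4 × 9 × 3 = 108
  FM-8: 10 × 9 × 8 = 720
Modes with RPN > 107: FM-3 (392), FM-4 (140), FM-7 (108), FM-8 (720) → 4.

4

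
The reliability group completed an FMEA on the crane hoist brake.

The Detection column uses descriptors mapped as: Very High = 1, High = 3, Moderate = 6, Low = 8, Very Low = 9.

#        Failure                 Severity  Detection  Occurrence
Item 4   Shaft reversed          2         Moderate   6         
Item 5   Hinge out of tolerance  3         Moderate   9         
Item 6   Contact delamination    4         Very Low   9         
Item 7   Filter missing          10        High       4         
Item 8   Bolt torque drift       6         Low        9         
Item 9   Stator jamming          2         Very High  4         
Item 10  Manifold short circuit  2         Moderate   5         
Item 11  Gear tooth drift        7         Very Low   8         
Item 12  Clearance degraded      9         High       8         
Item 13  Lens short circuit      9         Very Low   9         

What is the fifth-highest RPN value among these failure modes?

RPN = Severity × Occurrence × Detection:
  Item 4: 2 × 6 × 6 = 72
  Item 5: 3 × 9 × 6 = 162
  Item 6: 4 × 9 × 9 = 324
  Item 7: 10 × 4 × 3 = 120
  Item 8: 6 × 9 × 8 = 432
  Item 9: 2 × 4 × 1 = 8
  Item 10: 2 × 5 × 6 = 60
  Item 11: 7 × 8 × 9 = 504
  Item 12: 9 × 8 × 3 = 216
  Item 13: 9 × 9 × 9 = 729
Sorted descending: 729, 504, 432, 324, 216, 162, 120, 72, 60, 8.
The fifth-highest RPN is 216 (Item 12).

216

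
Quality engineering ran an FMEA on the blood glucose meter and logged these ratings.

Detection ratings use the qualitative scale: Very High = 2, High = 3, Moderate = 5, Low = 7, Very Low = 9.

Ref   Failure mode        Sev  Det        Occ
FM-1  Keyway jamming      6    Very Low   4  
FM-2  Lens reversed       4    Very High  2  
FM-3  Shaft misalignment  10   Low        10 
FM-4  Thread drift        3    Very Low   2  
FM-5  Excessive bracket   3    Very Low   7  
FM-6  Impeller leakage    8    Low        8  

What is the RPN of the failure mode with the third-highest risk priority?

216

RPN = Severity × Occurrence × Detection:
  FM-1: 6 × 4 × 9 = 216
  FM-2: 4 × 2 × 2 = 16
  FM-3: 10 × 10 × 7 = 700
  FM-4: 3 × 2 × 9 = 54
  FM-5: 3 × 7 × 9 = 189
  FM-6: 8 × 8 × 7 = 448
Sorted descending: 700, 448, 216, 189, 54, 16.
The third-highest RPN is 216 (FM-1).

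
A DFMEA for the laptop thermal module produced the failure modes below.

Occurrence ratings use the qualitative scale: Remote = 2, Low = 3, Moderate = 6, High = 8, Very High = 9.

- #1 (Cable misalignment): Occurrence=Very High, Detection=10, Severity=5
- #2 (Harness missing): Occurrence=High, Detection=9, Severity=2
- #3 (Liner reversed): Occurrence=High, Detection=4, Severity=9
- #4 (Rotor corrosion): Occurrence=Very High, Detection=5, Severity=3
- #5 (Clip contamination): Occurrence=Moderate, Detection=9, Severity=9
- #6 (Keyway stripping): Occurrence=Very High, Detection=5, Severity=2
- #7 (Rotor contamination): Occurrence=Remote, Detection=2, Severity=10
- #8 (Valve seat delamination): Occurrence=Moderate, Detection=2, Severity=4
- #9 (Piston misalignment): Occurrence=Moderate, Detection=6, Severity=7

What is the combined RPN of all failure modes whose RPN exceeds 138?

RPN = Severity × Occurrence × Detection:
  #1: 5 × 9 × 10 = 450
  #2: 2 × 8 × 9 = 144
  #3: 9 × 8 × 4 = 288
  #4: 3 × 9 × 5 = 135
  #5: 9 × 6 × 9 = 486
  #6: 2 × 9 × 5 = 90
  #7: 10 × 2 × 2 = 40
  #8: 4 × 6 × 2 = 48
  #9: 7 × 6 × 6 = 252
RPN > 138: #1 (450), #2 (144), #3 (288), #5 (486), #9 (252).
Sum: 450 + 144 + 288 + 486 + 252 = 1620.

1620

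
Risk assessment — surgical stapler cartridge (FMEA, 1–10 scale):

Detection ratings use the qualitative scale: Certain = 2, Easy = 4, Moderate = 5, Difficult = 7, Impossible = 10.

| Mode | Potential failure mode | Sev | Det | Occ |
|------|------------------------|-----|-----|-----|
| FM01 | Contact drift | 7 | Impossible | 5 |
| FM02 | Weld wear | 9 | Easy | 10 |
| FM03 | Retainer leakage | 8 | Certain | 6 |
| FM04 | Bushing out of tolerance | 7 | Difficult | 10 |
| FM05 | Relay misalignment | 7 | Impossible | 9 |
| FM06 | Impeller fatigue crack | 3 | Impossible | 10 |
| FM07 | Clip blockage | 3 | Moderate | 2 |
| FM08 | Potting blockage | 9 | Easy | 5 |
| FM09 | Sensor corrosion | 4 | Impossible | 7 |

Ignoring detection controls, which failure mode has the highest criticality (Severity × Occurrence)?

Criticality = Severity × Occurrence:
  FM01: 7 × 5 = 35
  FM02: 9 × 10 = 90
  FM03: 8 × 6 = 48
  FM04: 7 × 10 = 70
  FM05: 7 × 9 = 63
  FM06: 3 × 10 = 30
  FM07: 3 × 2 = 6
  FM08: 9 × 5 = 45
  FM09: 4 × 7 = 28
Highest criticality is 90 → FM02.

FM02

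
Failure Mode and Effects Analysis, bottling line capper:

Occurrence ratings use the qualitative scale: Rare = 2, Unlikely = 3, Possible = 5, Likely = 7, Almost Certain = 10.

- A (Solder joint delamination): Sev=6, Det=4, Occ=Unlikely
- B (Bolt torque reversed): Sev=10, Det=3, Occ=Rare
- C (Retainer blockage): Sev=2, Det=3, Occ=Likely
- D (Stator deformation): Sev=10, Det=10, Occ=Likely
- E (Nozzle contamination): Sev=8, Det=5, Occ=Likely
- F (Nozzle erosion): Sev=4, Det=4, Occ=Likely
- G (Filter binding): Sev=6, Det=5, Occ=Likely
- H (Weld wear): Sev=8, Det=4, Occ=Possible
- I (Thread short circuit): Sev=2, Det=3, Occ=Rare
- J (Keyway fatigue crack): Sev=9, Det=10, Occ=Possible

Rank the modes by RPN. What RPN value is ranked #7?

72

RPN = Severity × Occurrence × Detection:
  A: 6 × 3 × 4 = 72
  B: 10 × 2 × 3 = 60
  C: 2 × 7 × 3 = 42
  D: 10 × 7 × 10 = 700
  E: 8 × 7 × 5 = 280
  F: 4 × 7 × 4 = 112
  G: 6 × 7 × 5 = 210
  H: 8 × 5 × 4 = 160
  I: 2 × 2 × 3 = 12
  J: 9 × 5 × 10 = 450
Sorted descending: 700, 450, 280, 210, 160, 112, 72, 60, 42, 12.
The seventh-highest RPN is 72 (A).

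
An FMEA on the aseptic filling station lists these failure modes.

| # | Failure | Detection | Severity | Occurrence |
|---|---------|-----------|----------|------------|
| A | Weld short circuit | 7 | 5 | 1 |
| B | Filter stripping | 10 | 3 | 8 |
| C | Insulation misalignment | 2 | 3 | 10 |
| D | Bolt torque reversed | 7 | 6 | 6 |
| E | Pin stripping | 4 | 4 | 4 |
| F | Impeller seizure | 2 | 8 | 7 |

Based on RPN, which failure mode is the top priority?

D

RPN = Severity × Occurrence × Detection:
  A: 5 × 1 × 7 = 35
  B: 3 × 8 × 10 = 240
  C: 3 × 10 × 2 = 60
  D: 6 × 6 × 7 = 252
  E: 4 × 4 × 4 = 64
  F: 8 × 7 × 2 = 112
Highest RPN is 252 → D.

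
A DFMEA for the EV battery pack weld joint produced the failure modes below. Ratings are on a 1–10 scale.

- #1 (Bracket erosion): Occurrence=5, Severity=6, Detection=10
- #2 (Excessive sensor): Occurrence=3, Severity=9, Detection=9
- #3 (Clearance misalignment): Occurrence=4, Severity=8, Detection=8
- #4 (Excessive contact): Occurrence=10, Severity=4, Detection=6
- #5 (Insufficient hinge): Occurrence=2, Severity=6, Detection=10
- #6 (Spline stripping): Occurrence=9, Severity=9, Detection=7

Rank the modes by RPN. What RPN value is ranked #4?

RPN = Severity × Occurrence × Detection:
  #1: 6 × 5 × 10 = 300
  #2: 9 × 3 × 9 = 243
  #3: 8 × 4 × 8 = 256
  #4: 4 × 10 × 6 = 240
  #5: 6 × 2 × 10 = 120
  #6: 9 × 9 × 7 = 567
Sorted descending: 567, 300, 256, 243, 240, 120.
The fourth-highest RPN is 243 (#2).

243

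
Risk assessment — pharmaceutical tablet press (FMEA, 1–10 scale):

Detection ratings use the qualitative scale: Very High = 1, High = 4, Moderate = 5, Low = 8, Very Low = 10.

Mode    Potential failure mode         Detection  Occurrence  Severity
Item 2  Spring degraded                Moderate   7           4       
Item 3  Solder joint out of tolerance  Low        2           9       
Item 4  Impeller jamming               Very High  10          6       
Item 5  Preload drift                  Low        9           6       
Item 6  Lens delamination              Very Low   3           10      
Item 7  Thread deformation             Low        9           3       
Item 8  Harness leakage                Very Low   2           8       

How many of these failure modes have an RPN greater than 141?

RPN = Severity × Occurrence × Detection:
  Item 2: 4 × 7 × 5 = 140
  Item 3: 9 × 2 × 8 = 144
  Item 4: 6 × 10 × 1 = 60
  Item 5: 6 × 9 × 8 = 432
  Item 6: 10 × 3 × 10 = 300
  Item 7: 3 × 9 × 8 = 216
  Item 8: 8 × 2 × 10 = 160
Modes with RPN > 141: Item 3 (144), Item 5 (432), Item 6 (300), Item 7 (216), Item 8 (160) → 5.

5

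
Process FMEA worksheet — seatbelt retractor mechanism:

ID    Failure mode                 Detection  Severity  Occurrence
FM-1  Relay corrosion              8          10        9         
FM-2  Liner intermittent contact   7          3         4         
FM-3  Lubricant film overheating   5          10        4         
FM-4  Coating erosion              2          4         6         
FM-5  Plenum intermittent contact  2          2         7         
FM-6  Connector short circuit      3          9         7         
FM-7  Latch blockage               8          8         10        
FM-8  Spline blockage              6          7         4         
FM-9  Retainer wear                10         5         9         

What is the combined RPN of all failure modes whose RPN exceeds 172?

2199

RPN = Severity × Occurrence × Detection:
  FM-1: 10 × 9 × 8 = 720
  FM-2: 3 × 4 × 7 = 84
  FM-3: 10 × 4 × 5 = 200
  FM-4: 4 × 6 × 2 = 48
  FM-5: 2 × 7 × 2 = 28
  FM-6: 9 × 7 × 3 = 189
  FM-7: 8 × 10 × 8 = 640
  FM-8: 7 × 4 × 6 = 168
  FM-9: 5 × 9 × 10 = 450
RPN > 172: FM-1 (720), FM-3 (200), FM-6 (189), FM-7 (640), FM-9 (450).
Sum: 720 + 200 + 189 + 640 + 450 = 2199.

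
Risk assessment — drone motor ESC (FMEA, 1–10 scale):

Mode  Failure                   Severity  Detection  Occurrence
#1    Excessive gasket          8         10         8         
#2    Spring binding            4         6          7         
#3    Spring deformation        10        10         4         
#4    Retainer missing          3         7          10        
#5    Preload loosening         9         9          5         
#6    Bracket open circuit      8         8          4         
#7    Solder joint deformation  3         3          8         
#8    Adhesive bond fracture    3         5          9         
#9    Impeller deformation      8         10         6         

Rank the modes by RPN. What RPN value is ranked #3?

405

RPN = Severity × Occurrence × Detection:
  #1: 8 × 8 × 10 = 640
  #2: 4 × 7 × 6 = 168
  #3: 10 × 4 × 10 = 400
  #4: 3 × 10 × 7 = 210
  #5: 9 × 5 × 9 = 405
  #6: 8 × 4 × 8 = 256
  #7: 3 × 8 × 3 = 72
  #8: 3 × 9 × 5 = 135
  #9: 8 × 6 × 10 = 480
Sorted descending: 640, 480, 405, 400, 256, 210, 168, 135, 72.
The third-highest RPN is 405 (#5).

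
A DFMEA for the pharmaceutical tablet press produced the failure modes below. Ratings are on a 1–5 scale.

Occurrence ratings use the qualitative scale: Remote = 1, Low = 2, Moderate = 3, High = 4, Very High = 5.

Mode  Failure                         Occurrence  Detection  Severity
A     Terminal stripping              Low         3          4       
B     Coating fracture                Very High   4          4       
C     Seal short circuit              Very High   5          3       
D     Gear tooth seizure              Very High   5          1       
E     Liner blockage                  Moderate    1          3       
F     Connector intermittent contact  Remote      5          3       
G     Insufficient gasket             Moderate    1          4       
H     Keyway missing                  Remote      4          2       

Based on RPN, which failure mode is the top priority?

RPN = Severity × Occurrence × Detection:
  A: 4 × 2 × 3 = 24
  B: 4 × 5 × 4 = 80
  C: 3 × 5 × 5 = 75
  D: 1 × 5 × 5 = 25
  E: 3 × 3 × 1 = 9
  F: 3 × 1 × 5 = 15
  G: 4 × 3 × 1 = 12
  H: 2 × 1 × 4 = 8
Highest RPN is 80 → B.

B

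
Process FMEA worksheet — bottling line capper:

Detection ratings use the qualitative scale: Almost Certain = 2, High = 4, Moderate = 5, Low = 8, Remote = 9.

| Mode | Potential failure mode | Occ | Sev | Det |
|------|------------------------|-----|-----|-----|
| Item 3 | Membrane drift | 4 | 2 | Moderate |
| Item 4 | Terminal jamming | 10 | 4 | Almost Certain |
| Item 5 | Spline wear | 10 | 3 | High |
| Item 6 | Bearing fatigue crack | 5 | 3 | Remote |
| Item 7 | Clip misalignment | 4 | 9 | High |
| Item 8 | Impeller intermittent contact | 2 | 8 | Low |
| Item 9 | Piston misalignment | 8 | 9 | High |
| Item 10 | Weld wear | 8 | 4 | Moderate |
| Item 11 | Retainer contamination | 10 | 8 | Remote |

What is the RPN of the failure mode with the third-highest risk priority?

160

RPN = Severity × Occurrence × Detection:
  Item 3: 2 × 4 × 5 = 40
  Item 4: 4 × 10 × 2 = 80
  Item 5: 3 × 10 × 4 = 120
  Item 6: 3 × 5 × 9 = 135
  Item 7: 9 × 4 × 4 = 144
  Item 8: 8 × 2 × 8 = 128
  Item 9: 9 × 8 × 4 = 288
  Item 10: 4 × 8 × 5 = 160
  Item 11: 8 × 10 × 9 = 720
Sorted descending: 720, 288, 160, 144, 135, 128, 120, 80, 40.
The third-highest RPN is 160 (Item 10).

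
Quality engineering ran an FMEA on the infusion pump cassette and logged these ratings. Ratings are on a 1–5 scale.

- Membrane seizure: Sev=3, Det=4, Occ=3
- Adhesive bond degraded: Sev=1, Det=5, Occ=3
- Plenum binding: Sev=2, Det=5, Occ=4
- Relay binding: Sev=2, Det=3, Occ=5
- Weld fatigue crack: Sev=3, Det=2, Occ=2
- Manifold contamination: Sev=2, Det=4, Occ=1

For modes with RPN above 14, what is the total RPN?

RPN = Severity × Occurrence × Detection:
  Membrane seizure: 3 × 3 × 4 = 36
  Adhesive bond degraded: 1 × 3 × 5 = 15
  Plenum binding: 2 × 4 × 5 = 40
  Relay binding: 2 × 5 × 3 = 30
  Weld fatigue crack: 3 × 2 × 2 = 12
  Manifold contamination: 2 × 1 × 4 = 8
RPN > 14: Membrane seizure (36), Adhesive bond degraded (15), Plenum binding (40), Relay binding (30).
Sum: 36 + 15 + 40 + 30 = 121.

121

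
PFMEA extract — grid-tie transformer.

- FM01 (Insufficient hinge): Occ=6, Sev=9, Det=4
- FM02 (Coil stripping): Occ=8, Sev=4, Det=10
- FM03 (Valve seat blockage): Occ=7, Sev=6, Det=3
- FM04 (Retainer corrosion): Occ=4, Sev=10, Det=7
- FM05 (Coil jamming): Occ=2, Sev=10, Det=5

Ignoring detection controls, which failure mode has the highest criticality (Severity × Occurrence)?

FM01

Criticality = Severity × Occurrence:
  FM01: 9 × 6 = 54
  FM02: 4 × 8 = 32
  FM03: 6 × 7 = 42
  FM04: 10 × 4 = 40
  FM05: 10 × 2 = 20
Highest criticality is 54 → FM01.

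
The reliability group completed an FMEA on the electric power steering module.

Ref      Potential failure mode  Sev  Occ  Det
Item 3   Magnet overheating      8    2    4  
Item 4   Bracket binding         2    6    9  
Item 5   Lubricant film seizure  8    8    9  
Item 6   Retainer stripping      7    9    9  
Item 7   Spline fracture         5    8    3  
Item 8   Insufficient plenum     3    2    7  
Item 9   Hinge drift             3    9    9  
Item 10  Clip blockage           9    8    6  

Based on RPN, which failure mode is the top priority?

Item 5

RPN = Severity × Occurrence × Detection:
  Item 3: 8 × 2 × 4 = 64
  Item 4: 2 × 6 × 9 = 108
  Item 5: 8 × 8 × 9 = 576
  Item 6: 7 × 9 × 9 = 567
  Item 7: 5 × 8 × 3 = 120
  Item 8: 3 × 2 × 7 = 42
  Item 9: 3 × 9 × 9 = 243
  Item 10: 9 × 8 × 6 = 432
Highest RPN is 576 → Item 5.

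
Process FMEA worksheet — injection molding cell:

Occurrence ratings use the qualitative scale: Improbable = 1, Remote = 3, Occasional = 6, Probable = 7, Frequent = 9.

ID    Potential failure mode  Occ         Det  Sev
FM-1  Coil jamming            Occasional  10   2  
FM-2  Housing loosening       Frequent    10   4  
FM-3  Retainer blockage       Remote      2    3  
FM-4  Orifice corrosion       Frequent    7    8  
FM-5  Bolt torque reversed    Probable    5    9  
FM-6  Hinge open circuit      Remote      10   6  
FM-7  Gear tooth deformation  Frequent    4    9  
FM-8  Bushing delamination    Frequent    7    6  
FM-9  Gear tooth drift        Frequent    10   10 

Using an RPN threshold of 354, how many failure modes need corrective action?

RPN = Severity × Occurrence × Detection:
  FM-1: 2 × 6 × 10 = 120
  FM-2: 4 × 9 × 10 = 360
  FM-3: 3 × 3 × 2 = 18
  FM-4: 8 × 9 × 7 = 504
  FM-5: 9 × 7 × 5 = 315
  FM-6: 6 × 3 × 10 = 180
  FM-7: 9 × 9 × 4 = 324
  FM-8: 6 × 9 × 7 = 378
  FM-9: 10 × 9 × 10 = 900
Modes with RPN ≥ 354: FM-2 (360), FM-4 (504), FM-8 (378), FM-9 (900) → 4.

4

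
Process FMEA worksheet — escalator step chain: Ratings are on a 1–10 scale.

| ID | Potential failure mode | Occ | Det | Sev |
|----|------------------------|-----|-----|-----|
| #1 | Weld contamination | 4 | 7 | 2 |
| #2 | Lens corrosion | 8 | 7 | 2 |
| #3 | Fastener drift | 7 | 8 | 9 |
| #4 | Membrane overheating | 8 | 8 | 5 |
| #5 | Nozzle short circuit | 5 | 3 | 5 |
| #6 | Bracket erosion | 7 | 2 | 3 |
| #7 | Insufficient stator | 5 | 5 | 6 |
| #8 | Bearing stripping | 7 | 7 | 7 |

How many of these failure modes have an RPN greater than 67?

6

RPN = Severity × Occurrence × Detection:
  #1: 2 × 4 × 7 = 56
  #2: 2 × 8 × 7 = 112
  #3: 9 × 7 × 8 = 504
  #4: 5 × 8 × 8 = 320
  #5: 5 × 5 × 3 = 75
  #6: 3 × 7 × 2 = 42
  #7: 6 × 5 × 5 = 150
  #8: 7 × 7 × 7 = 343
Modes with RPN > 67: #2 (112), #3 (504), #4 (320), #5 (75), #7 (150), #8 (343) → 6.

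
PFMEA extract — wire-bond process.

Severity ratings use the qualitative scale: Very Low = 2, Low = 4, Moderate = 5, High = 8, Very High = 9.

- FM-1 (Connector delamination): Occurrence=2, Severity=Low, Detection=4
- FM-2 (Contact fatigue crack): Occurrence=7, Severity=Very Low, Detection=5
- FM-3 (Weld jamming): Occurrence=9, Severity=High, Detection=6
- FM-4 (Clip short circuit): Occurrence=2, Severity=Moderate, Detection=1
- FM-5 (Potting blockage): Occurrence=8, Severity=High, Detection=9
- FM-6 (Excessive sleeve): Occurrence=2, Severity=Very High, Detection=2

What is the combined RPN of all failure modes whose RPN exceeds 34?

RPN = Severity × Occurrence × Detection:
  FM-1: 4 × 2 × 4 = 32
  FM-2: 2 × 7 × 5 = 70
  FM-3: 8 × 9 × 6 = 432
  FM-4: 5 × 2 × 1 = 10
  FM-5: 8 × 8 × 9 = 576
  FM-6: 9 × 2 × 2 = 36
RPN > 34: FM-2 (70), FM-3 (432), FM-5 (576), FM-6 (36).
Sum: 70 + 432 + 576 + 36 = 1114.

1114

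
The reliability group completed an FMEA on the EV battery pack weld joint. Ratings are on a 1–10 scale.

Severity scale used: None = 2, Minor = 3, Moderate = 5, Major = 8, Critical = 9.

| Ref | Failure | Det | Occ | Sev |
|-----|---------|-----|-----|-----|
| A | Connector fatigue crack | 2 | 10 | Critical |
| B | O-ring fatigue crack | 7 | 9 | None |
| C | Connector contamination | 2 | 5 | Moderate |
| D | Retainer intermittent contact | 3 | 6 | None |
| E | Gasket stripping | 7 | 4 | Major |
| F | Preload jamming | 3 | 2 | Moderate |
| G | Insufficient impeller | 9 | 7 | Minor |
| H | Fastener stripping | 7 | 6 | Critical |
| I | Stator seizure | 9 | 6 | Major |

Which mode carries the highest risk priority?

RPN = Severity × Occurrence × Detection:
  A: 9 × 10 × 2 = 180
  B: 2 × 9 × 7 = 126
  C: 5 × 5 × 2 = 50
  D: 2 × 6 × 3 = 36
  E: 8 × 4 × 7 = 224
  F: 5 × 2 × 3 = 30
  G: 3 × 7 × 9 = 189
  H: 9 × 6 × 7 = 378
  I: 8 × 6 × 9 = 432
Highest RPN is 432 → I.

I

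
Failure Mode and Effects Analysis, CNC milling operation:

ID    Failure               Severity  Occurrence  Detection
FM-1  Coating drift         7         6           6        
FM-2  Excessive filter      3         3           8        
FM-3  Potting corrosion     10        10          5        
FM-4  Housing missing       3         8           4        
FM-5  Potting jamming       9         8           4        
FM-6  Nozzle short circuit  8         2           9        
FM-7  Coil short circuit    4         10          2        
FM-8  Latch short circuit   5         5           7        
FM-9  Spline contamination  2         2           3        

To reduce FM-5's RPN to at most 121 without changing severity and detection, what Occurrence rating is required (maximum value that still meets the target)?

FM-5: S=9, O=8, D=4 → current RPN = 288.
Fixed product = 36. Need 36 × O ≤ 121, so O ≤ 121/36 = 3.36.
Maximum integer Occurrence rating = 3 (gives RPN 108; O=4 would give 144 > 121).

3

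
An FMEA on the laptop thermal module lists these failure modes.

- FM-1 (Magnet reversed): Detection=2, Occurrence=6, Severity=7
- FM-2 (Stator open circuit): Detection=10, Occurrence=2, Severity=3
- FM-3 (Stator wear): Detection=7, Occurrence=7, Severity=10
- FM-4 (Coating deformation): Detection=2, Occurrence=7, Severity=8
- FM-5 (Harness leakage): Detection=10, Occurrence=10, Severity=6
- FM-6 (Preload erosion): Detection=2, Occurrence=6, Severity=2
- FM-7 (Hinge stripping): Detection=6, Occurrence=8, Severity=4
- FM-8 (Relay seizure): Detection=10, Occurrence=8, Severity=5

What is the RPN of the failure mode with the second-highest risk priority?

RPN = Severity × Occurrence × Detection:
  FM-1: 7 × 6 × 2 = 84
  FM-2: 3 × 2 × 10 = 60
  FM-3: 10 × 7 × 7 = 490
  FM-4: 8 × 7 × 2 = 112
  FM-5: 6 × 10 × 10 = 600
  FM-6: 2 × 6 × 2 = 24
  FM-7: 4 × 8 × 6 = 192
  FM-8: 5 × 8 × 10 = 400
Sorted descending: 600, 490, 400, 192, 112, 84, 60, 24.
The second-highest RPN is 490 (FM-3).

490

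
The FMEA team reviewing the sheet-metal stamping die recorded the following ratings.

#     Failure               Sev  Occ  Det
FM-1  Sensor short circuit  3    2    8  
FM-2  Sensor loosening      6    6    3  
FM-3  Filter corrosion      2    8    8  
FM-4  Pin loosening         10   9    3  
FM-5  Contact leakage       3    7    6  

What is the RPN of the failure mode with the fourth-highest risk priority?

RPN = Severity × Occurrence × Detection:
  FM-1: 3 × 2 × 8 = 48
  FM-2: 6 × 6 × 3 = 108
  FM-3: 2 × 8 × 8 = 128
  FM-4: 10 × 9 × 3 = 270
  FM-5: 3 × 7 × 6 = 126
Sorted descending: 270, 128, 126, 108, 48.
The fourth-highest RPN is 108 (FM-2).

108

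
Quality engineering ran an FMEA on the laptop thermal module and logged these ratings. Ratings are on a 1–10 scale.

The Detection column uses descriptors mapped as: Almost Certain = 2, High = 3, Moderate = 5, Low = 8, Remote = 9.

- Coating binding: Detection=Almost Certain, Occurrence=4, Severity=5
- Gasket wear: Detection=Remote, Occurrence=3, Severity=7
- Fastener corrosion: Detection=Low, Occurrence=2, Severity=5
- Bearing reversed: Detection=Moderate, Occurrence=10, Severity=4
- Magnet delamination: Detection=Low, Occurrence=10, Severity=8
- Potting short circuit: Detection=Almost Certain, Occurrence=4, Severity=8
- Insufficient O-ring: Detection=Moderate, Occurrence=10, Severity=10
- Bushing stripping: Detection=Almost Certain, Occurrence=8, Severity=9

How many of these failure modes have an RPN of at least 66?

6

RPN = Severity × Occurrence × Detection:
  Coating binding: 5 × 4 × 2 = 40
  Gasket wear: 7 × 3 × 9 = 189
  Fastener corrosion: 5 × 2 × 8 = 80
  Bearing reversed: 4 × 10 × 5 = 200
  Magnet delamination: 8 × 10 × 8 = 640
  Potting short circuit: 8 × 4 × 2 = 64
  Insufficient O-ring: 10 × 10 × 5 = 500
  Bushing stripping: 9 × 8 × 2 = 144
Modes with RPN ≥ 66: Gasket wear (189), Fastener corrosion (80), Bearing reversed (200), Magnet delamination (640), Insufficient O-ring (500), Bushing stripping (144) → 6.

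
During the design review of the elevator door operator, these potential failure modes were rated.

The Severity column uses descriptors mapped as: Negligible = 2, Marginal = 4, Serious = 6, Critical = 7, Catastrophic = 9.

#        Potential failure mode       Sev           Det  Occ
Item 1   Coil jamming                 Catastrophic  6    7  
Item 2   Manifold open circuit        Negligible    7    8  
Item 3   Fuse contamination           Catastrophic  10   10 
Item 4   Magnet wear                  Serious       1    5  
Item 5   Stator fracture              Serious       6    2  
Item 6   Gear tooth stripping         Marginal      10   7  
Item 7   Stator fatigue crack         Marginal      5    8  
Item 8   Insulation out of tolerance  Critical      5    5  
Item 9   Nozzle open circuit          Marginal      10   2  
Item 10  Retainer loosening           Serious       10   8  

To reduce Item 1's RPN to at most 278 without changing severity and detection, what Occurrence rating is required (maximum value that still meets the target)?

5

Item 1: S=9, O=7, D=6 → current RPN = 378.
Fixed product = 54. Need 54 × O ≤ 278, so O ≤ 278/54 = 5.15.
Maximum integer Occurrence rating = 5 (gives RPN 270; O=6 would give 324 > 278).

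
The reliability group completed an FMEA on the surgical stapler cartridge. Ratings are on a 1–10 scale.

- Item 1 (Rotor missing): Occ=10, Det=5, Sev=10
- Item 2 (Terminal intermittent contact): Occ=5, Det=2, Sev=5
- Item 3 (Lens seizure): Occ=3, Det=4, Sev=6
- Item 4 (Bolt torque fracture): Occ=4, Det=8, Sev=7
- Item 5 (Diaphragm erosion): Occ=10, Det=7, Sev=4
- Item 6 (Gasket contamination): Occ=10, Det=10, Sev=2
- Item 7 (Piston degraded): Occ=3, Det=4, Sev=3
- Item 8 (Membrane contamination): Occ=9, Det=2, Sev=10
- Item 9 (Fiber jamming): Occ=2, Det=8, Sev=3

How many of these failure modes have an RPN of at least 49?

7

RPN = Severity × Occurrence × Detection:
  Item 1: 10 × 10 × 5 = 500
  Item 2: 5 × 5 × 2 = 50
  Item 3: 6 × 3 × 4 = 72
  Item 4: 7 × 4 × 8 = 224
  Item 5: 4 × 10 × 7 = 280
  Item 6: 2 × 10 × 10 = 200
  Item 7: 3 × 3 × 4 = 36
  Item 8: 10 × 9 × 2 = 180
  Item 9: 3 × 2 × 8 = 48
Modes with RPN ≥ 49: Item 1 (500), Item 2 (50), Item 3 (72), Item 4 (224), Item 5 (280), Item 6 (200), Item 8 (180) → 7.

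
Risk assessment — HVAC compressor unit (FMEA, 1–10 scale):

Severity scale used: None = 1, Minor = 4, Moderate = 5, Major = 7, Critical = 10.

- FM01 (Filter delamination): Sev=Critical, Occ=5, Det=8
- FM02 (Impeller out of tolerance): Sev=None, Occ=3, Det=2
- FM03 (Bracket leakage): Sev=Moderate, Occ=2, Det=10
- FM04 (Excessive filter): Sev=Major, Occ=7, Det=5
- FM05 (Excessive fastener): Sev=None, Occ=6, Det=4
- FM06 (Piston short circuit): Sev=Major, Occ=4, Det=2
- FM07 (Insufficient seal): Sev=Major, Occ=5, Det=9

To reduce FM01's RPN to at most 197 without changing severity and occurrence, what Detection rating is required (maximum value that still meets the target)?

FM01: S=10, O=5, D=8 → current RPN = 400.
Fixed product = 50. Need 50 × D ≤ 197, so D ≤ 197/50 = 3.94.
Maximum integer Detection rating = 3 (gives RPN 150; D=4 would give 200 > 197).

3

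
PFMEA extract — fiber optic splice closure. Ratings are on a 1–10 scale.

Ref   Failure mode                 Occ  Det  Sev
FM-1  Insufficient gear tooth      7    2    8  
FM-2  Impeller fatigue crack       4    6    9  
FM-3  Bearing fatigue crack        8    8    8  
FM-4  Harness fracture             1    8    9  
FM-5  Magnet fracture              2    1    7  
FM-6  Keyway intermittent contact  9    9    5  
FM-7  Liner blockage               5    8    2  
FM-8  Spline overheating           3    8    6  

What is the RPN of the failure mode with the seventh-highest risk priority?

RPN = Severity × Occurrence × Detection:
  FM-1: 8 × 7 × 2 = 112
  FM-2: 9 × 4 × 6 = 216
  FM-3: 8 × 8 × 8 = 512
  FM-4: 9 × 1 × 8 = 72
  FM-5: 7 × 2 × 1 = 14
  FM-6: 5 × 9 × 9 = 405
  FM-7: 2 × 5 × 8 = 80
  FM-8: 6 × 3 × 8 = 144
Sorted descending: 512, 405, 216, 144, 112, 80, 72, 14.
The seventh-highest RPN is 72 (FM-4).

72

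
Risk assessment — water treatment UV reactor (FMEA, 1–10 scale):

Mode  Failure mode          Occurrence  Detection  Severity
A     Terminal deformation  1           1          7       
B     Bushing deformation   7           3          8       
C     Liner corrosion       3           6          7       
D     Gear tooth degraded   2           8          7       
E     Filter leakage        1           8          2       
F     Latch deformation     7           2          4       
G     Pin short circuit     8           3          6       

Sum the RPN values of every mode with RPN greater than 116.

RPN = Severity × Occurrence × Detection:
  A: 7 × 1 × 1 = 7
  B: 8 × 7 × 3 = 168
  C: 7 × 3 × 6 = 126
  D: 7 × 2 × 8 = 112
  E: 2 × 1 × 8 = 16
  F: 4 × 7 × 2 = 56
  G: 6 × 8 × 3 = 144
RPN > 116: B (168), C (126), G (144).
Sum: 168 + 126 + 144 = 438.

438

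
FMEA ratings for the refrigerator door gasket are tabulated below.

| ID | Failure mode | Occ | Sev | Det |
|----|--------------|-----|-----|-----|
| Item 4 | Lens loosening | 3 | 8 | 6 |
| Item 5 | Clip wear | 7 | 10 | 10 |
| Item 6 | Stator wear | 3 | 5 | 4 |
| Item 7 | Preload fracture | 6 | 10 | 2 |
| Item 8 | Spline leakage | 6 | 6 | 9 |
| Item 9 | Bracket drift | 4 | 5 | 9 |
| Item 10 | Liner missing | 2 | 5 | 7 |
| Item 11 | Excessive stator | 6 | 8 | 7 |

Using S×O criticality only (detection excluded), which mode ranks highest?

Item 5

Criticality = Severity × Occurrence:
  Item 4: 8 × 3 = 24
  Item 5: 10 × 7 = 70
  Item 6: 5 × 3 = 15
  Item 7: 10 × 6 = 60
  Item 8: 6 × 6 = 36
  Item 9: 5 × 4 = 20
  Item 10: 5 × 2 = 10
  Item 11: 8 × 6 = 48
Highest criticality is 70 → Item 5.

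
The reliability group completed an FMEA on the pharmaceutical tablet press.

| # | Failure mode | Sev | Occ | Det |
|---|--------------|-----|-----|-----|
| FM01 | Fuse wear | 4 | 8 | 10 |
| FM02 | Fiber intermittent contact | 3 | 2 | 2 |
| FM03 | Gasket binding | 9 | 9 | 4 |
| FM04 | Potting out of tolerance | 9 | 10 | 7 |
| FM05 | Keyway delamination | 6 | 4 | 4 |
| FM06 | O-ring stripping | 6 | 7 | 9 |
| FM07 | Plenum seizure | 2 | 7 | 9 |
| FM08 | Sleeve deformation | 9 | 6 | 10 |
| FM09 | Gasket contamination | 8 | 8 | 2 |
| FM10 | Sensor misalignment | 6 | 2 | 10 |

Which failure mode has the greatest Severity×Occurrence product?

Criticality = Severity × Occurrence:
  FM01: 4 × 8 = 32
  FM02: 3 × 2 = 6
  FM03: 9 × 9 = 81
  FM04: 9 × 10 = 90
  FM05: 6 × 4 = 24
  FM06: 6 × 7 = 42
  FM07: 2 × 7 = 14
  FM08: 9 × 6 = 54
  FM09: 8 × 8 = 64
  FM10: 6 × 2 = 12
Highest criticality is 90 → FM04.

FM04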